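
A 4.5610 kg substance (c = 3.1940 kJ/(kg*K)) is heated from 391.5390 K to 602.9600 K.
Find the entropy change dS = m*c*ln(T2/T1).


T2/T1 = 1.5400
ln(T2/T1) = 0.4318
dS = 4.5610 * 3.1940 * 0.4318 = 6.2899 kJ/K

6.2899 kJ/K


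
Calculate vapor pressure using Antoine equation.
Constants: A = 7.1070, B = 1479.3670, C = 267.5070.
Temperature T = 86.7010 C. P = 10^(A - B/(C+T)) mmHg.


C+T = 354.2080
B/(C+T) = 4.1765
log10(P) = 7.1070 - 4.1765 = 2.9305
P = 10^2.9305 = 852.0228 mmHg

852.0228 mmHg


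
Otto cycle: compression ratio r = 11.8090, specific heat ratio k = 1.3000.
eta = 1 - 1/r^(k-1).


r^(k-1) = 2.0973
eta = 1 - 1/2.0973 = 0.5232 = 52.3200%

52.3200%


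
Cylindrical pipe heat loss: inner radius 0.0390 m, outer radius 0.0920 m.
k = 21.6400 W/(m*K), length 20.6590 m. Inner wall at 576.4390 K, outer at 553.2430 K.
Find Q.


dT = 23.1960 K
ln(ro/ri) = 0.8582
Q = 2*pi*21.6400*20.6590*23.1960 / 0.8582 = 75920.2067 W

75920.2067 W


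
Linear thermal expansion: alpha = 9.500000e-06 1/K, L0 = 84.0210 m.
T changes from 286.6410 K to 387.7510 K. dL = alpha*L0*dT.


dT = 101.1100 K
dL = 9.500000e-06 * 84.0210 * 101.1100 = 0.080706 m
L_final = 84.101706 m

dL = 0.080706 m


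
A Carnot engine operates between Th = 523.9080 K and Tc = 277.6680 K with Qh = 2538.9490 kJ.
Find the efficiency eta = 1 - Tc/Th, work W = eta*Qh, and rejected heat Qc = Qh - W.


eta = 1 - 277.6680/523.9080 = 0.4700
W = 0.4700 * 2538.9490 = 1193.3217 kJ
Qc = 2538.9490 - 1193.3217 = 1345.6273 kJ

eta = 47.0006%, W = 1193.3217 kJ, Qc = 1345.6273 kJ


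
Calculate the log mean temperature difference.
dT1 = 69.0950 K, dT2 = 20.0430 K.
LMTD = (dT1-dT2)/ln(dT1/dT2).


dT1/dT2 = 3.4473
ln(dT1/dT2) = 1.2376
LMTD = 49.0520 / 1.2376 = 39.6347 K

39.6347 K


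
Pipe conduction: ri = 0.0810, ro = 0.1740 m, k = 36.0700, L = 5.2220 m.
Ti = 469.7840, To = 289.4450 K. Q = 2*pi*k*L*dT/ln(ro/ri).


dT = 180.3390 K
ln(ro/ri) = 0.7646
Q = 2*pi*36.0700*5.2220*180.3390 / 0.7646 = 279135.2935 W

279135.2935 W


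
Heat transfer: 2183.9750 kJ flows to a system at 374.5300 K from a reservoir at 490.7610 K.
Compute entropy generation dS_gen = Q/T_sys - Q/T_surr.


dS_sys = 2183.9750/374.5300 = 5.8312 kJ/K
dS_surr = -2183.9750/490.7610 = -4.4502 kJ/K
dS_gen = 5.8312 - 4.4502 = 1.3811 kJ/K (irreversible)

dS_gen = 1.3811 kJ/K, irreversible


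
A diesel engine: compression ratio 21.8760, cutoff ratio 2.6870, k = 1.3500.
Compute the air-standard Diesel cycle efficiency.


r^(k-1) = 2.9443
rc^k = 3.7976
eta = 0.5828 = 58.2794%

58.2794%


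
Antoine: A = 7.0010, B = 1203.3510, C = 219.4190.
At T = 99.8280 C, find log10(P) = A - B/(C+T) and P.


C+T = 319.2470
B/(C+T) = 3.7693
log10(P) = 7.0010 - 3.7693 = 3.2317
P = 10^3.2317 = 1704.7409 mmHg

1704.7409 mmHg


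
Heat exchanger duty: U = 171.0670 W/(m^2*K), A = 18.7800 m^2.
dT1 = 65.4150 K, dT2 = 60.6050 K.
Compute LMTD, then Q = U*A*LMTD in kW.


LMTD = 62.9794 K
Q = 171.0670 * 18.7800 * 62.9794 = 202329.9968 W = 202.3300 kW

202.3300 kW


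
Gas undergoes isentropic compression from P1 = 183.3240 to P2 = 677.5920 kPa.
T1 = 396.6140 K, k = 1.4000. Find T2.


(k-1)/k = 0.2857
(P2/P1)^exp = 1.4528
T2 = 396.6140 * 1.4528 = 576.2116 K

576.2116 K


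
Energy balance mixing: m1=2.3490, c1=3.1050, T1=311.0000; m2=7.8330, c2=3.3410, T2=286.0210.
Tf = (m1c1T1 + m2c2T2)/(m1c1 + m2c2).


num = 9753.5083
den = 33.4637
Tf = 291.4653 K

291.4653 K


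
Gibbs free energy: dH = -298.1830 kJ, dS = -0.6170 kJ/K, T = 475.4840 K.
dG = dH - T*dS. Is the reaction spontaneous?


T*dS = 475.4840 * -0.6170 = -293.3736 kJ
dG = -298.1830 + 293.3736 = -4.8094 kJ (spontaneous)

dG = -4.8094 kJ, spontaneous


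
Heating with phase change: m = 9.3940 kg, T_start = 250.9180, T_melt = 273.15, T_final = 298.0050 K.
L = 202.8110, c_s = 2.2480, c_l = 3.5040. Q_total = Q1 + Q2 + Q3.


Q1 (sensible, solid) = 9.3940 * 2.2480 * 22.2320 = 469.4890 kJ
Q2 (latent) = 9.3940 * 202.8110 = 1905.2065 kJ
Q3 (sensible, liquid) = 9.3940 * 3.5040 * 24.8550 = 818.1415 kJ
Q_total = 3192.8370 kJ

3192.8370 kJ


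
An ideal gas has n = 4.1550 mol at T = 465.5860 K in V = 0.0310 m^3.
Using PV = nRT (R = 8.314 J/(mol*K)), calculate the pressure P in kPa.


P = nRT/V = 4.1550 * 8.314 * 465.5860 / 0.0310
= 16083.5147 / 0.0310 = 518823.0557 Pa = 518.8231 kPa

518.8231 kPa


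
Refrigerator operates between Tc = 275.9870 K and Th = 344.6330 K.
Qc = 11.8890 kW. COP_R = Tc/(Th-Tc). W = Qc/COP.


COP = 275.9870 / 68.6460 = 4.0204
W = 11.8890 / 4.0204 = 2.9571 kW

COP = 4.0204, W = 2.9571 kW


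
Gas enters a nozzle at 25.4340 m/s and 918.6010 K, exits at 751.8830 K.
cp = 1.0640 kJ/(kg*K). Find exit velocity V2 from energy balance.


dT = 166.7180 K
2*cp*1000*dT = 354775.9040
V1^2 = 646.8884
V2 = sqrt(355422.7924) = 596.1735 m/s

596.1735 m/s


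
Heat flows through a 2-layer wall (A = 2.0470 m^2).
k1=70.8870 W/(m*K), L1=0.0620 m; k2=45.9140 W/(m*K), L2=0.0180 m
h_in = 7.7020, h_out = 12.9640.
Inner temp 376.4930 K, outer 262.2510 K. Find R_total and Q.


R_conv_in = 1/(7.7020*2.0470) = 0.0634
R_1 = 0.0620/(70.8870*2.0470) = 0.0004
R_2 = 0.0180/(45.9140*2.0470) = 0.0002
R_conv_out = 1/(12.9640*2.0470) = 0.0377
R_total = 0.1017 K/W
Q = 114.2420 / 0.1017 = 1123.0006 W

R_total = 0.1017 K/W, Q = 1123.0006 W


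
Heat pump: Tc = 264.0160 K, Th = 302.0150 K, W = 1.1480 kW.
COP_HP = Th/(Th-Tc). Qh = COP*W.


COP = 302.0150 / 37.9990 = 7.9480
Qh = 7.9480 * 1.1480 = 9.1243 kW

COP = 7.9480, Qh = 9.1243 kW


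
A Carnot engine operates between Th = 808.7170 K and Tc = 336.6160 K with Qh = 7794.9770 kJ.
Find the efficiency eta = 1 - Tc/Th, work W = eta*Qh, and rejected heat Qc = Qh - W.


eta = 1 - 336.6160/808.7170 = 0.5838
W = 0.5838 * 7794.9770 = 4550.4378 kJ
Qc = 7794.9770 - 4550.4378 = 3244.5392 kJ

eta = 58.3765%, W = 4550.4378 kJ, Qc = 3244.5392 kJ


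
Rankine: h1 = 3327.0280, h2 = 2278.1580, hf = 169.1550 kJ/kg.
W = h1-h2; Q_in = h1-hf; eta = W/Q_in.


W = 1048.8700 kJ/kg
Q_in = 3157.8730 kJ/kg
eta = 0.3321 = 33.2144%

eta = 33.2144%


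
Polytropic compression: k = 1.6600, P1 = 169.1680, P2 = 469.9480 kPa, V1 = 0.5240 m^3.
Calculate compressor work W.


(k-1)/k = 0.3976
(P2/P1)^exp = 1.5011
W = 2.5152 * 169.1680 * 0.5240 * (1.5011 - 1) = 111.7325 kJ

111.7325 kJ


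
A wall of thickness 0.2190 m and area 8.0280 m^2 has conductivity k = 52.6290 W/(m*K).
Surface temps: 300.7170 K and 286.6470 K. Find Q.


dT = 14.0700 K
Q = 52.6290 * 8.0280 * 14.0700 / 0.2190 = 27144.5386 W

27144.5386 W


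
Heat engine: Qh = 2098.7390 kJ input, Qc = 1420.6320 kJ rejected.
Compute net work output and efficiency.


W = 2098.7390 - 1420.6320 = 678.1070 kJ
eta = 678.1070 / 2098.7390 = 0.3231 = 32.3102%

W = 678.1070 kJ, eta = 32.3102%


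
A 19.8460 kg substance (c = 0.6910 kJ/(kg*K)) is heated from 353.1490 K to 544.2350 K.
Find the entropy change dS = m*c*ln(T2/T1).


T2/T1 = 1.5411
ln(T2/T1) = 0.4325
dS = 19.8460 * 0.6910 * 0.4325 = 5.9310 kJ/K

5.9310 kJ/K


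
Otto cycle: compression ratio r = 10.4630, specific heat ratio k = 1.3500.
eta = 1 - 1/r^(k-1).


r^(k-1) = 2.2745
eta = 1 - 1/2.2745 = 0.5603 = 56.0337%

56.0337%


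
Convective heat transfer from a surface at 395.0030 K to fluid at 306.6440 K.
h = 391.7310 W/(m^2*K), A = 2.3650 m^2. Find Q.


dT = 88.3590 K
Q = 391.7310 * 2.3650 * 88.3590 = 81859.6490 W

81859.6490 W


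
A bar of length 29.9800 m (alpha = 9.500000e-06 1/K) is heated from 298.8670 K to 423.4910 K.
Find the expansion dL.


dT = 124.6240 K
dL = 9.500000e-06 * 29.9800 * 124.6240 = 0.035494 m
L_final = 30.015494 m

dL = 0.035494 m


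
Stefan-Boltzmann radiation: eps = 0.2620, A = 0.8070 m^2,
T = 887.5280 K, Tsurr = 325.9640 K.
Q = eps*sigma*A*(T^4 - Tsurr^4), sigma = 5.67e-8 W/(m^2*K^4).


T^4 = 6.2048e+11
Tsurr^4 = 1.1290e+10
Q = 0.2620 * 5.67e-8 * 0.8070 * 6.0919e+11 = 7303.1700 W

7303.1700 W


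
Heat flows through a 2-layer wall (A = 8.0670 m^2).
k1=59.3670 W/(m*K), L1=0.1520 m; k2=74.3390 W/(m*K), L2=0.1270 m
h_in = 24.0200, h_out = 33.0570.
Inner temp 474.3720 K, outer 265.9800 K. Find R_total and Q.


R_conv_in = 1/(24.0200*8.0670) = 0.0052
R_1 = 0.1520/(59.3670*8.0670) = 0.0003
R_2 = 0.1270/(74.3390*8.0670) = 0.0002
R_conv_out = 1/(33.0570*8.0670) = 0.0037
R_total = 0.0094 K/W
Q = 208.3920 / 0.0094 = 22075.7115 W

R_total = 0.0094 K/W, Q = 22075.7115 W


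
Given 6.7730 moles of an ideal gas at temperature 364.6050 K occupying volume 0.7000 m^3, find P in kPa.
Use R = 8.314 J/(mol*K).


P = nRT/V = 6.7730 * 8.314 * 364.6050 / 0.7000
= 20531.1708 / 0.7000 = 29330.2440 Pa = 29.3302 kPa

29.3302 kPa


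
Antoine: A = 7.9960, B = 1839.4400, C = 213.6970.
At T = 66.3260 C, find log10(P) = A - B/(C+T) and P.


C+T = 280.0230
B/(C+T) = 6.5689
log10(P) = 7.9960 - 6.5689 = 1.4271
P = 10^1.4271 = 26.7369 mmHg

26.7369 mmHg


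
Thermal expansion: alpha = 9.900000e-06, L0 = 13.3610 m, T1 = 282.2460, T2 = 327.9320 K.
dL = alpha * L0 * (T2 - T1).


dT = 45.6860 K
dL = 9.900000e-06 * 13.3610 * 45.6860 = 0.006043 m
L_final = 13.367043 m

dL = 0.006043 m


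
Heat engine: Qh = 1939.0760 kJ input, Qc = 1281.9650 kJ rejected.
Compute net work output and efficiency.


W = 1939.0760 - 1281.9650 = 657.1110 kJ
eta = 657.1110 / 1939.0760 = 0.3389 = 33.8878%

W = 657.1110 kJ, eta = 33.8878%


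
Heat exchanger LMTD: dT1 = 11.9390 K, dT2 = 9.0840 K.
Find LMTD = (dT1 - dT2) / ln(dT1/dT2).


dT1/dT2 = 1.3143
ln(dT1/dT2) = 0.2733
LMTD = 2.8550 / 0.2733 = 10.4466 K

10.4466 K


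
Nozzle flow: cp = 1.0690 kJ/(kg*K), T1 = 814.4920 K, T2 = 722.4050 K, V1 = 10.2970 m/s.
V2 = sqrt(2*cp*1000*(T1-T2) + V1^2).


dT = 92.0870 K
2*cp*1000*dT = 196882.0060
V1^2 = 106.0282
V2 = sqrt(196988.0342) = 443.8333 m/s

443.8333 m/s


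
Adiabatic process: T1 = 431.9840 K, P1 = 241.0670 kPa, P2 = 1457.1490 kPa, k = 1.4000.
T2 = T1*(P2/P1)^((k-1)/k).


(k-1)/k = 0.2857
(P2/P1)^exp = 1.6720
T2 = 431.9840 * 1.6720 = 722.2959 K

722.2959 K


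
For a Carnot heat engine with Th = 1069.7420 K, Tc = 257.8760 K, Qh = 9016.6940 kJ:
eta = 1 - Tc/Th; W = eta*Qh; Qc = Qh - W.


eta = 1 - 257.8760/1069.7420 = 0.7589
W = 0.7589 * 9016.6940 = 6843.0961 kJ
Qc = 9016.6940 - 6843.0961 = 2173.5979 kJ

eta = 75.8936%, W = 6843.0961 kJ, Qc = 2173.5979 kJ


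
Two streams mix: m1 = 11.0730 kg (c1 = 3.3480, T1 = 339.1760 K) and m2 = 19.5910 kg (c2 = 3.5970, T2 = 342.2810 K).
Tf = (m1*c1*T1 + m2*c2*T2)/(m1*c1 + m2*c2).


num = 36694.2103
den = 107.5412
Tf = 341.2106 K

341.2106 K


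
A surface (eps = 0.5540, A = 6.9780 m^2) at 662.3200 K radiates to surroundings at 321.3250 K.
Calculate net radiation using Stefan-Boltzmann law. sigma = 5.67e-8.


T^4 = 1.9243e+11
Tsurr^4 = 1.0661e+10
Q = 0.5540 * 5.67e-8 * 6.9780 * 1.8177e+11 = 39842.2077 W

39842.2077 W


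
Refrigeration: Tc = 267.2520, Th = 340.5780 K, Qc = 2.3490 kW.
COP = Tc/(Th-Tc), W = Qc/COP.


COP = 267.2520 / 73.3260 = 3.6447
W = 2.3490 / 3.6447 = 0.6445 kW

COP = 3.6447, W = 0.6445 kW


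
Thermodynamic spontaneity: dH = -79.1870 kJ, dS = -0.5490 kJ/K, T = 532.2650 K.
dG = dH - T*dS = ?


T*dS = 532.2650 * -0.5490 = -292.2135 kJ
dG = -79.1870 + 292.2135 = 213.0265 kJ (non-spontaneous)

dG = 213.0265 kJ, non-spontaneous


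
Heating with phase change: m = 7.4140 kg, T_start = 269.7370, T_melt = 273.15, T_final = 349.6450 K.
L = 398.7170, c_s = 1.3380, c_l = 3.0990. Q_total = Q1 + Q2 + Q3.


Q1 (sensible, solid) = 7.4140 * 1.3380 * 3.4130 = 33.8567 kJ
Q2 (latent) = 7.4140 * 398.7170 = 2956.0878 kJ
Q3 (sensible, liquid) = 7.4140 * 3.0990 * 76.4950 = 1757.5480 kJ
Q_total = 4747.4926 kJ

4747.4926 kJ


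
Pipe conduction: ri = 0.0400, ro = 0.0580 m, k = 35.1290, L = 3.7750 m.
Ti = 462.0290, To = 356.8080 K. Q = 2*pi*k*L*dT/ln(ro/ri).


dT = 105.2210 K
ln(ro/ri) = 0.3716
Q = 2*pi*35.1290*3.7750*105.2210 / 0.3716 = 235956.4890 W

235956.4890 W


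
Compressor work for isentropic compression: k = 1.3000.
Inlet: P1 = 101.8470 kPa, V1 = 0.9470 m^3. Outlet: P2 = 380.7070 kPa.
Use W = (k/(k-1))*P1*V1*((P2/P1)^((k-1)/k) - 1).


(k-1)/k = 0.2308
(P2/P1)^exp = 1.3557
W = 4.3333 * 101.8470 * 0.9470 * (1.3557 - 1) = 148.6435 kJ

148.6435 kJ


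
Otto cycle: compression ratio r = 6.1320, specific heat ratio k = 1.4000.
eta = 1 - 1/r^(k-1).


r^(k-1) = 2.0656
eta = 1 - 1/2.0656 = 0.5159 = 51.5873%

51.5873%


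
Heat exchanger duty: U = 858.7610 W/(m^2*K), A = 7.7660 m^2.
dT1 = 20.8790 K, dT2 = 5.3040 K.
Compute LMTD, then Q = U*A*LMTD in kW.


LMTD = 11.3663 K
Q = 858.7610 * 7.7660 * 11.3663 = 75803.2117 W = 75.8032 kW

75.8032 kW


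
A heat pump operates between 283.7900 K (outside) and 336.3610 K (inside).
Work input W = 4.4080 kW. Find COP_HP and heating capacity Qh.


COP = 336.3610 / 52.5710 = 6.3982
Qh = 6.3982 * 4.4080 = 28.2034 kW

COP = 6.3982, Qh = 28.2034 kW


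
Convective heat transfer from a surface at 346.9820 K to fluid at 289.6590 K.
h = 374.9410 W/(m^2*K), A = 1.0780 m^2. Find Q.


dT = 57.3230 K
Q = 374.9410 * 1.0780 * 57.3230 = 23169.1769 W

23169.1769 W


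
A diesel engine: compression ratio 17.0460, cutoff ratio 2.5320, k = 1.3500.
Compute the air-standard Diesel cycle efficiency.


r^(k-1) = 2.6982
rc^k = 3.5049
eta = 0.5511 = 55.1120%

55.1120%


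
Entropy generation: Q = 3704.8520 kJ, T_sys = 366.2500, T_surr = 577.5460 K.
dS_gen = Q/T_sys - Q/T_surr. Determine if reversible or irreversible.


dS_sys = 3704.8520/366.2500 = 10.1156 kJ/K
dS_surr = -3704.8520/577.5460 = -6.4148 kJ/K
dS_gen = 10.1156 - 6.4148 = 3.7008 kJ/K (irreversible)

dS_gen = 3.7008 kJ/K, irreversible


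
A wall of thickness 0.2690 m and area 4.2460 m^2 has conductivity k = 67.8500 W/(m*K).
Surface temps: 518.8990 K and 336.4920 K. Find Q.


dT = 182.4070 K
Q = 67.8500 * 4.2460 * 182.4070 / 0.2690 = 195352.5401 W

195352.5401 W


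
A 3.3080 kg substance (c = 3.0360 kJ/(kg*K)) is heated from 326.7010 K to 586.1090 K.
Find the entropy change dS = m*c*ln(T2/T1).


T2/T1 = 1.7940
ln(T2/T1) = 0.5845
dS = 3.3080 * 3.0360 * 0.5845 = 5.8698 kJ/K

5.8698 kJ/K


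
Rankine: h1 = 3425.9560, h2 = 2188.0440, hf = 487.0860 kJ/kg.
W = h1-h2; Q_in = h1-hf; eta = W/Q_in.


W = 1237.9120 kJ/kg
Q_in = 2938.8700 kJ/kg
eta = 0.4212 = 42.1220%

eta = 42.1220%


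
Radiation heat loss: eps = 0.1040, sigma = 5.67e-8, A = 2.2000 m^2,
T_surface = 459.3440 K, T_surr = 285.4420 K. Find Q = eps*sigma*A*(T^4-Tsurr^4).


T^4 = 4.4520e+10
Tsurr^4 = 6.6385e+09
Q = 0.1040 * 5.67e-8 * 2.2000 * 3.7881e+10 = 491.4309 W

491.4309 W


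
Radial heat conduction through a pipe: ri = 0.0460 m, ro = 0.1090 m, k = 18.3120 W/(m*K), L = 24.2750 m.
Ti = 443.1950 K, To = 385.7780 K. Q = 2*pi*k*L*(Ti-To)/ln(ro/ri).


dT = 57.4170 K
ln(ro/ri) = 0.8627
Q = 2*pi*18.3120*24.2750*57.4170 / 0.8627 = 185888.4134 W

185888.4134 W


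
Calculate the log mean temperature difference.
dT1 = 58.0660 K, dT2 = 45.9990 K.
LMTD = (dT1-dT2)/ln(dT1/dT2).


dT1/dT2 = 1.2623
ln(dT1/dT2) = 0.2330
LMTD = 12.0670 / 0.2330 = 51.7985 K

51.7985 K


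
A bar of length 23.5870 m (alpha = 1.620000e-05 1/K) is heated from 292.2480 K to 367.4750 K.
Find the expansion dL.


dT = 75.2270 K
dL = 1.620000e-05 * 23.5870 * 75.2270 = 0.028745 m
L_final = 23.615745 m

dL = 0.028745 m


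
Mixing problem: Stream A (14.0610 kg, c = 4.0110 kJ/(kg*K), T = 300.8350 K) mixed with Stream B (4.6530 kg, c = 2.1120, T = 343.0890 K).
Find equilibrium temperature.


num = 20338.2765
den = 66.2258
Tf = 307.1050 K

307.1050 K


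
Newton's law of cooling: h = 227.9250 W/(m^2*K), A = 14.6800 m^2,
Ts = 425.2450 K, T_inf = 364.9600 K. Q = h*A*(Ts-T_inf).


dT = 60.2850 K
Q = 227.9250 * 14.6800 * 60.2850 = 201709.9326 W

201709.9326 W


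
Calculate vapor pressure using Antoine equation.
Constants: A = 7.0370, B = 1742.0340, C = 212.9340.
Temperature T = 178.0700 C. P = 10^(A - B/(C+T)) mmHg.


C+T = 391.0040
B/(C+T) = 4.4553
log10(P) = 7.0370 - 4.4553 = 2.5817
P = 10^2.5817 = 381.6943 mmHg

381.6943 mmHg


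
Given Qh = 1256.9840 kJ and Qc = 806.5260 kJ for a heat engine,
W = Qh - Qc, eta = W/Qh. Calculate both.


W = 1256.9840 - 806.5260 = 450.4580 kJ
eta = 450.4580 / 1256.9840 = 0.3584 = 35.8364%

W = 450.4580 kJ, eta = 35.8364%


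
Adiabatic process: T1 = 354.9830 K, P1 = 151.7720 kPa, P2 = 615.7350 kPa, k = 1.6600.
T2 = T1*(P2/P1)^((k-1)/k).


(k-1)/k = 0.3976
(P2/P1)^exp = 1.7451
T2 = 354.9830 * 1.7451 = 619.4737 K

619.4737 K


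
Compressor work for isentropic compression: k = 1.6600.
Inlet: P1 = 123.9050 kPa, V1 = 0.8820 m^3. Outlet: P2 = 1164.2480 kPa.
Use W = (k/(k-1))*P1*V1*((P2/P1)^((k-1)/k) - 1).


(k-1)/k = 0.3976
(P2/P1)^exp = 2.4369
W = 2.5152 * 123.9050 * 0.8820 * (2.4369 - 1) = 394.9562 kJ

394.9562 kJ


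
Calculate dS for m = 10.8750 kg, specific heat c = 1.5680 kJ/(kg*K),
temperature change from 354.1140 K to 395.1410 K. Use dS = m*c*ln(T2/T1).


T2/T1 = 1.1159
ln(T2/T1) = 0.1096
dS = 10.8750 * 1.5680 * 0.1096 = 1.8693 kJ/K

1.8693 kJ/K


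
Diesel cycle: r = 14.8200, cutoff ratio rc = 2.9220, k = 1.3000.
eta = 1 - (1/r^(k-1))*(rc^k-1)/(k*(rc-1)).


r^(k-1) = 2.2452
rc^k = 4.0307
eta = 0.4597 = 45.9747%

45.9747%


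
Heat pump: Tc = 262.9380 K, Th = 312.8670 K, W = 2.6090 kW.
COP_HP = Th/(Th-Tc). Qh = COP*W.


COP = 312.8670 / 49.9290 = 6.2662
Qh = 6.2662 * 2.6090 = 16.3486 kW

COP = 6.2662, Qh = 16.3486 kW


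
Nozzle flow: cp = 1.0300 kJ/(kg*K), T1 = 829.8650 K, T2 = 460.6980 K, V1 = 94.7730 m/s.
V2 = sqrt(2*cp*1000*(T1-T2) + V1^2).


dT = 369.1670 K
2*cp*1000*dT = 760484.0200
V1^2 = 8981.9215
V2 = sqrt(769465.9415) = 877.1921 m/s

877.1921 m/s


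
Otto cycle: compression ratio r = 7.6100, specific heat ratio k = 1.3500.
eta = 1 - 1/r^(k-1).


r^(k-1) = 2.0346
eta = 1 - 1/2.0346 = 0.5085 = 50.8509%

50.8509%


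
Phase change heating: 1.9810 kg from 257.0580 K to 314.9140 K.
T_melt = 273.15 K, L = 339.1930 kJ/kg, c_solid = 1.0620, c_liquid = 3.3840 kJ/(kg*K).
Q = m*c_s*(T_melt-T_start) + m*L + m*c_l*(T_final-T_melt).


Q1 (sensible, solid) = 1.9810 * 1.0620 * 16.0920 = 33.8547 kJ
Q2 (latent) = 1.9810 * 339.1930 = 671.9413 kJ
Q3 (sensible, liquid) = 1.9810 * 3.3840 * 41.7640 = 279.9735 kJ
Q_total = 985.7695 kJ

985.7695 kJ


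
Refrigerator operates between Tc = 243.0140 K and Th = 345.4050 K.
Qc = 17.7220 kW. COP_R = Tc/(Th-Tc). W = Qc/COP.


COP = 243.0140 / 102.3910 = 2.3734
W = 17.7220 / 2.3734 = 7.4669 kW

COP = 2.3734, W = 7.4669 kW


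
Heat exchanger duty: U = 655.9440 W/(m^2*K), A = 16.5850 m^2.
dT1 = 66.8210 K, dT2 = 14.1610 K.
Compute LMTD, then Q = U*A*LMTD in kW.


LMTD = 33.9408 K
Q = 655.9440 * 16.5850 * 33.9408 = 369236.0719 W = 369.2361 kW

369.2361 kW


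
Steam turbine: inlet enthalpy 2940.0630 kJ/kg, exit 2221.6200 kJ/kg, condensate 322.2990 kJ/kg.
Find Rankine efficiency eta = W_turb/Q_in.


W = 718.4430 kJ/kg
Q_in = 2617.7640 kJ/kg
eta = 0.2744 = 27.4449%

eta = 27.4449%


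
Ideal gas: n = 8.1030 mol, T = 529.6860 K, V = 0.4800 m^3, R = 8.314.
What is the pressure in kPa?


P = nRT/V = 8.1030 * 8.314 * 529.6860 / 0.4800
= 35684.0676 / 0.4800 = 74341.8075 Pa = 74.3418 kPa

74.3418 kPa


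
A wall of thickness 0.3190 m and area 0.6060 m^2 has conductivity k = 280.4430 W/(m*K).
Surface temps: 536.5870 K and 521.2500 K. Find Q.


dT = 15.3370 K
Q = 280.4430 * 0.6060 * 15.3370 / 0.3190 = 8170.8448 W

8170.8448 W


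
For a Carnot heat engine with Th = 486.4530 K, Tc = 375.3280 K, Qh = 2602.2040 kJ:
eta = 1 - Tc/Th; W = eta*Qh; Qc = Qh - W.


eta = 1 - 375.3280/486.4530 = 0.2284
W = 0.2284 * 2602.2040 = 594.4458 kJ
Qc = 2602.2040 - 594.4458 = 2007.7582 kJ

eta = 22.8439%, W = 594.4458 kJ, Qc = 2007.7582 kJ


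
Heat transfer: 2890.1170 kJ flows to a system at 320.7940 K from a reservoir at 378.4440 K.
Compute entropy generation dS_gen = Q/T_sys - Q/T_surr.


dS_sys = 2890.1170/320.7940 = 9.0093 kJ/K
dS_surr = -2890.1170/378.4440 = -7.6368 kJ/K
dS_gen = 9.0093 - 7.6368 = 1.3724 kJ/K (irreversible)

dS_gen = 1.3724 kJ/K, irreversible


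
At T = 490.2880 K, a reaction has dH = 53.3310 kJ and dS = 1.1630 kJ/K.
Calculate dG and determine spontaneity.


T*dS = 490.2880 * 1.1630 = 570.2049 kJ
dG = 53.3310 - 570.2049 = -516.8739 kJ (spontaneous)

dG = -516.8739 kJ, spontaneous


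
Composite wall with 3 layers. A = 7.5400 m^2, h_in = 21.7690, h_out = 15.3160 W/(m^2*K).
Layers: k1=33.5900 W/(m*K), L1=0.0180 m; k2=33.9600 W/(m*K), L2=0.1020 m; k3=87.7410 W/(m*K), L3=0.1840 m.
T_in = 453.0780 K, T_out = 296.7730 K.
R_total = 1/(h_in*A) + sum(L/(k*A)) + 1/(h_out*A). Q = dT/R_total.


R_conv_in = 1/(21.7690*7.5400) = 0.0061
R_1 = 0.0180/(33.5900*7.5400) = 7.1071e-05
R_2 = 0.1020/(33.9600*7.5400) = 0.0004
R_3 = 0.1840/(87.7410*7.5400) = 0.0003
R_conv_out = 1/(15.3160*7.5400) = 0.0087
R_total = 0.0155 K/W
Q = 156.3050 / 0.0155 = 10084.6621 W

R_total = 0.0155 K/W, Q = 10084.6621 W


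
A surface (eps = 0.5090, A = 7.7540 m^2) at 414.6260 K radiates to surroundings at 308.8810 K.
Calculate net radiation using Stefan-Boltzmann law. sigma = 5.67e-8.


T^4 = 2.9555e+10
Tsurr^4 = 9.1026e+09
Q = 0.5090 * 5.67e-8 * 7.7540 * 2.0452e+10 = 4576.8242 W

4576.8242 W


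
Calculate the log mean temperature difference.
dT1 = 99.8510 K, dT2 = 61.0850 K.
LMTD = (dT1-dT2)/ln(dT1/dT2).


dT1/dT2 = 1.6346
ln(dT1/dT2) = 0.4914
LMTD = 38.7660 / 0.4914 = 78.8868 K

78.8868 K


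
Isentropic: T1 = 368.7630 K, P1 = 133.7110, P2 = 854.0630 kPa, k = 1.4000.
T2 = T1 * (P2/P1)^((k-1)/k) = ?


(k-1)/k = 0.2857
(P2/P1)^exp = 1.6986
T2 = 368.7630 * 1.6986 = 626.3824 K

626.3824 K


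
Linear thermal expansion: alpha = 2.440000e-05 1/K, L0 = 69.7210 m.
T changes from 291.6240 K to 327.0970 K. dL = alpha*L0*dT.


dT = 35.4730 K
dL = 2.440000e-05 * 69.7210 * 35.4730 = 0.060346 m
L_final = 69.781346 m

dL = 0.060346 m


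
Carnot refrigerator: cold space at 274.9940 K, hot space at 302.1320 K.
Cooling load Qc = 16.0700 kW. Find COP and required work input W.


COP = 274.9940 / 27.1380 = 10.1332
W = 16.0700 / 10.1332 = 1.5859 kW

COP = 10.1332, W = 1.5859 kW


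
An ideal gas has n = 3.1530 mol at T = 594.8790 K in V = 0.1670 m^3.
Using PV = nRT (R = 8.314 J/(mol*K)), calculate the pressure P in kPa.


P = nRT/V = 3.1530 * 8.314 * 594.8790 / 0.1670
= 15594.1831 / 0.1670 = 93378.3419 Pa = 93.3783 kPa

93.3783 kPa


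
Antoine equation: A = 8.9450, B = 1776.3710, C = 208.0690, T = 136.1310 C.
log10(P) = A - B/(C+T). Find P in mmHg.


C+T = 344.2000
B/(C+T) = 5.1609
log10(P) = 8.9450 - 5.1609 = 3.7841
P = 10^3.7841 = 6083.1891 mmHg

6083.1891 mmHg


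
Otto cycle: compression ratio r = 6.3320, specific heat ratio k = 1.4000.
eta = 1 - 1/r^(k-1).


r^(k-1) = 2.0923
eta = 1 - 1/2.0923 = 0.5220 = 52.2049%

52.2049%


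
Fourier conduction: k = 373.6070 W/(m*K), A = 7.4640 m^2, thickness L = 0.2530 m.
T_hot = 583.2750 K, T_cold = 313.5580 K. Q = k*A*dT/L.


dT = 269.7170 K
Q = 373.6070 * 7.4640 * 269.7170 / 0.2530 = 2972859.8435 W

2972859.8435 W


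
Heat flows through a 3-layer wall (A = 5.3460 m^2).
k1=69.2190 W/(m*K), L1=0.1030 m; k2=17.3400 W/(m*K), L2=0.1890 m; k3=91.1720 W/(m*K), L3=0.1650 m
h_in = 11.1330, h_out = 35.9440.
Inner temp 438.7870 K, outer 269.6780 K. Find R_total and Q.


R_conv_in = 1/(11.1330*5.3460) = 0.0168
R_1 = 0.1030/(69.2190*5.3460) = 0.0003
R_2 = 0.1890/(17.3400*5.3460) = 0.0020
R_3 = 0.1650/(91.1720*5.3460) = 0.0003
R_conv_out = 1/(35.9440*5.3460) = 0.0052
R_total = 0.0247 K/W
Q = 169.1090 / 0.0247 = 6857.1454 W

R_total = 0.0247 K/W, Q = 6857.1454 W


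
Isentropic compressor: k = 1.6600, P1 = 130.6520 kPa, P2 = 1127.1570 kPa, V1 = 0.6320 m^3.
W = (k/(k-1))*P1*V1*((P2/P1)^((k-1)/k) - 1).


(k-1)/k = 0.3976
(P2/P1)^exp = 2.3555
W = 2.5152 * 130.6520 * 0.6320 * (2.3555 - 1) = 281.5222 kJ

281.5222 kJ


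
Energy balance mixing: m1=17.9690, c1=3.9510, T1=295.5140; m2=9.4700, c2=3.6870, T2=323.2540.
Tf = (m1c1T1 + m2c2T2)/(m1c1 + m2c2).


num = 32266.8709
den = 105.9114
Tf = 304.6591 K

304.6591 K


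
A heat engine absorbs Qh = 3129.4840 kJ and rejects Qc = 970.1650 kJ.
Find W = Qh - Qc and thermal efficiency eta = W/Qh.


W = 3129.4840 - 970.1650 = 2159.3190 kJ
eta = 2159.3190 / 3129.4840 = 0.6900 = 68.9992%

W = 2159.3190 kJ, eta = 68.9992%


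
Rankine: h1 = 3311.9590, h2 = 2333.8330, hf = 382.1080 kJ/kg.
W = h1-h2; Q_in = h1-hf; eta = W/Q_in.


W = 978.1260 kJ/kg
Q_in = 2929.8510 kJ/kg
eta = 0.3338 = 33.3848%

eta = 33.3848%


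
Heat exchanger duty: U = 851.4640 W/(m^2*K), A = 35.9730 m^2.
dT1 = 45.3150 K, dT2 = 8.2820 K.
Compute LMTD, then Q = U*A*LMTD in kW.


LMTD = 21.7898 K
Q = 851.4640 * 35.9730 * 21.7898 = 667416.5521 W = 667.4166 kW

667.4166 kW


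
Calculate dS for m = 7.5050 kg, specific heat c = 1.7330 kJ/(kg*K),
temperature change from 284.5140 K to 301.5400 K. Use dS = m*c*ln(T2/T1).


T2/T1 = 1.0598
ln(T2/T1) = 0.0581
dS = 7.5050 * 1.7330 * 0.0581 = 0.7559 kJ/K

0.7559 kJ/K


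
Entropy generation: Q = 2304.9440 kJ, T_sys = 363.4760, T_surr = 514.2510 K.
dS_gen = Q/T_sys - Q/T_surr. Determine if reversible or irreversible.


dS_sys = 2304.9440/363.4760 = 6.3414 kJ/K
dS_surr = -2304.9440/514.2510 = -4.4821 kJ/K
dS_gen = 6.3414 - 4.4821 = 1.8593 kJ/K (irreversible)

dS_gen = 1.8593 kJ/K, irreversible


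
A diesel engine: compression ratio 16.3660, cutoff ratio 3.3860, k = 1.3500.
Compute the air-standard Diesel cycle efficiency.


r^(k-1) = 2.6600
rc^k = 5.1889
eta = 0.5111 = 51.1102%

51.1102%


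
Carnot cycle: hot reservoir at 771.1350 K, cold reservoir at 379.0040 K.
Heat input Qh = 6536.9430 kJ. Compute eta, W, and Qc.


eta = 1 - 379.0040/771.1350 = 0.5085
W = 0.5085 * 6536.9430 = 3324.1106 kJ
Qc = 6536.9430 - 3324.1106 = 3212.8324 kJ

eta = 50.8511%, W = 3324.1106 kJ, Qc = 3212.8324 kJ


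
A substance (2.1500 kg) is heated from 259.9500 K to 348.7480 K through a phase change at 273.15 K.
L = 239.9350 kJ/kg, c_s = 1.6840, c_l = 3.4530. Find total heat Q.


Q1 (sensible, solid) = 2.1500 * 1.6840 * 13.2000 = 47.7919 kJ
Q2 (latent) = 2.1500 * 239.9350 = 515.8602 kJ
Q3 (sensible, liquid) = 2.1500 * 3.4530 * 75.5980 = 561.2358 kJ
Q_total = 1124.8879 kJ

1124.8879 kJ


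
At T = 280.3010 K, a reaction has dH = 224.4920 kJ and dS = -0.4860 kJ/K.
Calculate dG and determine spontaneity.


T*dS = 280.3010 * -0.4860 = -136.2263 kJ
dG = 224.4920 + 136.2263 = 360.7183 kJ (non-spontaneous)

dG = 360.7183 kJ, non-spontaneous


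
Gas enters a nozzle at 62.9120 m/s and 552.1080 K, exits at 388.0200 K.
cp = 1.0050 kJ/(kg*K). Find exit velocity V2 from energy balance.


dT = 164.0880 K
2*cp*1000*dT = 329816.8800
V1^2 = 3957.9197
V2 = sqrt(333774.7997) = 577.7325 m/s

577.7325 m/s


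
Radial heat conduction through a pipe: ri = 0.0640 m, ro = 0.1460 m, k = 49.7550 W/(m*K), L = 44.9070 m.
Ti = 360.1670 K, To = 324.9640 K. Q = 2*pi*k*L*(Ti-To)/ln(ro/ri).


dT = 35.2030 K
ln(ro/ri) = 0.8247
Q = 2*pi*49.7550*44.9070*35.2030 / 0.8247 = 599241.5625 W

599241.5625 W


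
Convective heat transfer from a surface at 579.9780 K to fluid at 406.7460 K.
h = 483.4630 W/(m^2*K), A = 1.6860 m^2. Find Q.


dT = 173.2320 K
Q = 483.4630 * 1.6860 * 173.2320 = 141204.6284 W

141204.6284 W


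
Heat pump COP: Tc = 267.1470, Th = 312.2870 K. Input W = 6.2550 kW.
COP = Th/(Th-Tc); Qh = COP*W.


COP = 312.2870 / 45.1400 = 6.9182
Qh = 6.9182 * 6.2550 = 43.2733 kW

COP = 6.9182, Qh = 43.2733 kW


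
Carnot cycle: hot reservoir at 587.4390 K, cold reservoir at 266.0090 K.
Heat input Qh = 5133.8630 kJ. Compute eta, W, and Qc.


eta = 1 - 266.0090/587.4390 = 0.5472
W = 0.5472 * 5133.8630 = 2809.1046 kJ
Qc = 5133.8630 - 2809.1046 = 2324.7584 kJ

eta = 54.7172%, W = 2809.1046 kJ, Qc = 2324.7584 kJ


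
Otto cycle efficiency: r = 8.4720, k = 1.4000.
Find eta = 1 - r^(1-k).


r^(k-1) = 2.3507
eta = 1 - 1/2.3507 = 0.5746 = 57.4592%

57.4592%


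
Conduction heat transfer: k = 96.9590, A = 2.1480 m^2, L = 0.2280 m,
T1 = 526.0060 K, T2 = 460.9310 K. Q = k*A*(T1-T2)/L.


dT = 65.0750 K
Q = 96.9590 * 2.1480 * 65.0750 / 0.2280 = 59443.1389 W

59443.1389 W


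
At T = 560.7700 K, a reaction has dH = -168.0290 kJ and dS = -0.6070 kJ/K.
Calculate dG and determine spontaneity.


T*dS = 560.7700 * -0.6070 = -340.3874 kJ
dG = -168.0290 + 340.3874 = 172.3584 kJ (non-spontaneous)

dG = 172.3584 kJ, non-spontaneous


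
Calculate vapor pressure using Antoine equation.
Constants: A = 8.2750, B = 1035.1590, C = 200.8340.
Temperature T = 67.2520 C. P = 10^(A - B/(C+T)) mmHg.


C+T = 268.0860
B/(C+T) = 3.8613
log10(P) = 8.2750 - 3.8613 = 4.4137
P = 10^4.4137 = 25924.2076 mmHg

25924.2076 mmHg


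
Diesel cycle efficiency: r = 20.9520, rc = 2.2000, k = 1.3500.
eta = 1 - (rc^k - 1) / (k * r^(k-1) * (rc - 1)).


r^(k-1) = 2.9002
rc^k = 2.8991
eta = 0.5958 = 59.5782%

59.5782%


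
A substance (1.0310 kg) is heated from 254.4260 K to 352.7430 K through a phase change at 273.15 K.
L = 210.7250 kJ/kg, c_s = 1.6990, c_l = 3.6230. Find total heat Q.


Q1 (sensible, solid) = 1.0310 * 1.6990 * 18.7240 = 32.7983 kJ
Q2 (latent) = 1.0310 * 210.7250 = 217.2575 kJ
Q3 (sensible, liquid) = 1.0310 * 3.6230 * 79.5930 = 297.3048 kJ
Q_total = 547.3605 kJ

547.3605 kJ


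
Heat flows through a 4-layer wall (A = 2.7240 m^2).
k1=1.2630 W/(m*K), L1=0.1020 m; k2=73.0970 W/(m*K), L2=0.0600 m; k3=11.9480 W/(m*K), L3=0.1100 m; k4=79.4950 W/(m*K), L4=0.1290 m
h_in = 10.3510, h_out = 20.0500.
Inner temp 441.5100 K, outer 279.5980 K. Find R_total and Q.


R_conv_in = 1/(10.3510*2.7240) = 0.0355
R_1 = 0.1020/(1.2630*2.7240) = 0.0296
R_2 = 0.0600/(73.0970*2.7240) = 0.0003
R_3 = 0.1100/(11.9480*2.7240) = 0.0034
R_4 = 0.1290/(79.4950*2.7240) = 0.0006
R_conv_out = 1/(20.0500*2.7240) = 0.0183
R_total = 0.0877 K/W
Q = 161.9120 / 0.0877 = 1846.2048 W

R_total = 0.0877 K/W, Q = 1846.2048 W


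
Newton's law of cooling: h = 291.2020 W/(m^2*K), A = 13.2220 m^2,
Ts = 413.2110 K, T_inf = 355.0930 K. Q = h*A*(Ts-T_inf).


dT = 58.1180 K
Q = 291.2020 * 13.2220 * 58.1180 = 223770.1571 W

223770.1571 W


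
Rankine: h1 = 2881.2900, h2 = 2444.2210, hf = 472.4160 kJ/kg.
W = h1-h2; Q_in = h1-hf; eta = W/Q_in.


W = 437.0690 kJ/kg
Q_in = 2408.8740 kJ/kg
eta = 0.1814 = 18.1441%

eta = 18.1441%


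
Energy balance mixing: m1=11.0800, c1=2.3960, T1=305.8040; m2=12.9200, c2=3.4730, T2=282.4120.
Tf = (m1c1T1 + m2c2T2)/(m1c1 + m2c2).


num = 20790.5408
den = 71.4188
Tf = 291.1072 K

291.1072 K


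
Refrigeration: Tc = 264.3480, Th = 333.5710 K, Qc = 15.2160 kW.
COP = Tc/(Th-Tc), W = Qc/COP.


COP = 264.3480 / 69.2230 = 3.8188
W = 15.2160 / 3.8188 = 3.9845 kW

COP = 3.8188, W = 3.9845 kW


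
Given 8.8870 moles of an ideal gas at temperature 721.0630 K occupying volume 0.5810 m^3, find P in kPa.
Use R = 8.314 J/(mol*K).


P = nRT/V = 8.8870 * 8.314 * 721.0630 / 0.5810
= 53276.8343 / 0.5810 = 91698.5100 Pa = 91.6985 kPa

91.6985 kPa


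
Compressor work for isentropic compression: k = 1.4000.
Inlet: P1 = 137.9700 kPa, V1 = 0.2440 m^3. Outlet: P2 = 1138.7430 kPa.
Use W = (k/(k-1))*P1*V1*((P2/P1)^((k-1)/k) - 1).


(k-1)/k = 0.2857
(P2/P1)^exp = 1.8277
W = 3.5000 * 137.9700 * 0.2440 * (1.8277 - 1) = 97.5212 kJ

97.5212 kJ


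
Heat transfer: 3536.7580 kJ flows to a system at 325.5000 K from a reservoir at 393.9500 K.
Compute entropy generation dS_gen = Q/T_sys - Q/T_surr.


dS_sys = 3536.7580/325.5000 = 10.8656 kJ/K
dS_surr = -3536.7580/393.9500 = -8.9777 kJ/K
dS_gen = 10.8656 - 8.9777 = 1.8879 kJ/K (irreversible)

dS_gen = 1.8879 kJ/K, irreversible


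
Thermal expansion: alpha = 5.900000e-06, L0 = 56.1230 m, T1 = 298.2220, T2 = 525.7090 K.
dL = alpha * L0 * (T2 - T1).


dT = 227.4870 K
dL = 5.900000e-06 * 56.1230 * 227.4870 = 0.075327 m
L_final = 56.198327 m

dL = 0.075327 m


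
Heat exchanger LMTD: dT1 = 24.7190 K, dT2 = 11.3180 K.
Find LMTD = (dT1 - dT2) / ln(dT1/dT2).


dT1/dT2 = 2.1840
ln(dT1/dT2) = 0.7812
LMTD = 13.4010 / 0.7812 = 17.1549 K

17.1549 K


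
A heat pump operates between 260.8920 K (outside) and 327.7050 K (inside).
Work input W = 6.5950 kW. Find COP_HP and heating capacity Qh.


COP = 327.7050 / 66.8130 = 4.9048
Qh = 4.9048 * 6.5950 = 32.3472 kW

COP = 4.9048, Qh = 32.3472 kW


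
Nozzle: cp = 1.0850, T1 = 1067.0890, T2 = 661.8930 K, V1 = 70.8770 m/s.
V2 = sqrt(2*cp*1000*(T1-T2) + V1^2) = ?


dT = 405.1960 K
2*cp*1000*dT = 879275.3200
V1^2 = 5023.5491
V2 = sqrt(884298.8691) = 940.3717 m/s

940.3717 m/s


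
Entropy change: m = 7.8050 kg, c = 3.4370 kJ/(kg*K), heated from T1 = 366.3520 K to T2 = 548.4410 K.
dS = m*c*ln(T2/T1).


T2/T1 = 1.4970
ln(T2/T1) = 0.4035
dS = 7.8050 * 3.4370 * 0.4035 = 10.8238 kJ/K

10.8238 kJ/K


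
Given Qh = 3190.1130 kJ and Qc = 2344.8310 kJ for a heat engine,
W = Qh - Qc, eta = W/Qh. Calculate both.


W = 3190.1130 - 2344.8310 = 845.2820 kJ
eta = 845.2820 / 3190.1130 = 0.2650 = 26.4969%

W = 845.2820 kJ, eta = 26.4969%


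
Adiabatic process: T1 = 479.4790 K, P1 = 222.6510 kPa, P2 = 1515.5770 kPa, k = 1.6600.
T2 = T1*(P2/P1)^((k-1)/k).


(k-1)/k = 0.3976
(P2/P1)^exp = 2.1438
T2 = 479.4790 * 2.1438 = 1027.8833 K

1027.8833 K


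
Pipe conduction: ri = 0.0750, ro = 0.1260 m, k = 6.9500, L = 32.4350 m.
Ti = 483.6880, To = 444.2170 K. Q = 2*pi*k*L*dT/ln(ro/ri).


dT = 39.4710 K
ln(ro/ri) = 0.5188
Q = 2*pi*6.9500*32.4350*39.4710 / 0.5188 = 107761.0794 W

107761.0794 W


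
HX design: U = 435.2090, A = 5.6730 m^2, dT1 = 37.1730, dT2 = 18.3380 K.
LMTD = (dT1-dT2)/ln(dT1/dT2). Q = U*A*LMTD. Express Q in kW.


LMTD = 26.6555 K
Q = 435.2090 * 5.6730 * 26.6555 = 65810.9511 W = 65.8110 kW

65.8110 kW


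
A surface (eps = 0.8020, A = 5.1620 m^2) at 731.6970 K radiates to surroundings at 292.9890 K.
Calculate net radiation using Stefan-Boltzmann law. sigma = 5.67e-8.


T^4 = 2.8663e+11
Tsurr^4 = 7.3689e+09
Q = 0.8020 * 5.67e-8 * 5.1620 * 2.7926e+11 = 65552.5134 W

65552.5134 W


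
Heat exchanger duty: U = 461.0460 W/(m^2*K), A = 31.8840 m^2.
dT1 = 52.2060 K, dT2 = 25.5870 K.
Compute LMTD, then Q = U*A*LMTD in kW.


LMTD = 37.3279 K
Q = 461.0460 * 31.8840 * 37.3279 = 548719.5438 W = 548.7195 kW

548.7195 kW


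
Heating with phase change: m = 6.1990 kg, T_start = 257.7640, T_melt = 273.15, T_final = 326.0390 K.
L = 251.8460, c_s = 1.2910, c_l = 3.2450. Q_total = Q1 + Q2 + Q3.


Q1 (sensible, solid) = 6.1990 * 1.2910 * 15.3860 = 123.1328 kJ
Q2 (latent) = 6.1990 * 251.8460 = 1561.1934 kJ
Q3 (sensible, liquid) = 6.1990 * 3.2450 * 52.8890 = 1063.9022 kJ
Q_total = 2748.2283 kJ

2748.2283 kJ


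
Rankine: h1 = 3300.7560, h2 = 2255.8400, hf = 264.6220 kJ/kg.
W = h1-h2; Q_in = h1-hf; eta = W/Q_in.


W = 1044.9160 kJ/kg
Q_in = 3036.1340 kJ/kg
eta = 0.3442 = 34.4160%

eta = 34.4160%


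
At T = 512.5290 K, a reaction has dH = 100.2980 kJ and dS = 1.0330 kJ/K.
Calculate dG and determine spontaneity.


T*dS = 512.5290 * 1.0330 = 529.4425 kJ
dG = 100.2980 - 529.4425 = -429.1445 kJ (spontaneous)

dG = -429.1445 kJ, spontaneous


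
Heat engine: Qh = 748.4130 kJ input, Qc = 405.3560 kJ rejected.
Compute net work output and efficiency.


W = 748.4130 - 405.3560 = 343.0570 kJ
eta = 343.0570 / 748.4130 = 0.4584 = 45.8379%

W = 343.0570 kJ, eta = 45.8379%


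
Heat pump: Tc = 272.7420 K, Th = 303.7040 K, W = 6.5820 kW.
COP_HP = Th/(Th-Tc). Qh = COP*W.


COP = 303.7040 / 30.9620 = 9.8089
Qh = 9.8089 * 6.5820 = 64.5624 kW

COP = 9.8089, Qh = 64.5624 kW


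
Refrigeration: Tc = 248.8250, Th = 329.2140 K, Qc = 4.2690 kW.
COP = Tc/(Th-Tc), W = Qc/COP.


COP = 248.8250 / 80.3890 = 3.0953
W = 4.2690 / 3.0953 = 1.3792 kW

COP = 3.0953, W = 1.3792 kW


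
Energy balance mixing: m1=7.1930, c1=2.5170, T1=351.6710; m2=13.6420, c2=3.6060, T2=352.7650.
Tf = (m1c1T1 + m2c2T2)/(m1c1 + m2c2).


num = 23720.5134
den = 67.2978
Tf = 352.4707 K

352.4707 K


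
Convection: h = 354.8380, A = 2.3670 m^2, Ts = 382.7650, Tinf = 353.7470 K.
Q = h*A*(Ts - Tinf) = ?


dT = 29.0180 K
Q = 354.8380 * 2.3670 * 29.0180 = 24372.2631 W

24372.2631 W


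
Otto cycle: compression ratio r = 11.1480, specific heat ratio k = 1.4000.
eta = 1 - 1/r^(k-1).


r^(k-1) = 2.6235
eta = 1 - 1/2.6235 = 0.6188 = 61.8828%

61.8828%


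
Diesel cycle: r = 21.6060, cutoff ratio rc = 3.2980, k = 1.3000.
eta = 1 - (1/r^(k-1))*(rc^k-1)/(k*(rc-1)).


r^(k-1) = 2.5140
rc^k = 4.7177
eta = 0.5050 = 50.5003%

50.5003%


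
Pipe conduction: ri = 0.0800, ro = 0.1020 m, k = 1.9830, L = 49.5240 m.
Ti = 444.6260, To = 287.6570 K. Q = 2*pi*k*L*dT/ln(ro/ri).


dT = 156.9690 K
ln(ro/ri) = 0.2429
Q = 2*pi*1.9830*49.5240*156.9690 / 0.2429 = 398677.8585 W

398677.8585 W


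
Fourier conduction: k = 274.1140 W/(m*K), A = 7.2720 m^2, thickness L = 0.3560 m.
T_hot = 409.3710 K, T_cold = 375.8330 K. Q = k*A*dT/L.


dT = 33.5380 K
Q = 274.1140 * 7.2720 * 33.5380 / 0.3560 = 187789.9082 W

187789.9082 W


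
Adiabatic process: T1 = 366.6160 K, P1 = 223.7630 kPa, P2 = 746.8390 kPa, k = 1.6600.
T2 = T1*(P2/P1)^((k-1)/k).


(k-1)/k = 0.3976
(P2/P1)^exp = 1.6148
T2 = 366.6160 * 1.6148 = 592.0053 K

592.0053 K


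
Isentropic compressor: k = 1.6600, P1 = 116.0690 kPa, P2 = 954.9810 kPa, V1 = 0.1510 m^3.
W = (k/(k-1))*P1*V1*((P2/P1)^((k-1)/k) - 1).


(k-1)/k = 0.3976
(P2/P1)^exp = 2.3116
W = 2.5152 * 116.0690 * 0.1510 * (2.3116 - 1) = 57.8158 kJ

57.8158 kJ


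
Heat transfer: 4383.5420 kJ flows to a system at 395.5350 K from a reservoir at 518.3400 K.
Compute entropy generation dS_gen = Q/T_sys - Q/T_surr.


dS_sys = 4383.5420/395.5350 = 11.0826 kJ/K
dS_surr = -4383.5420/518.3400 = -8.4569 kJ/K
dS_gen = 11.0826 - 8.4569 = 2.6257 kJ/K (irreversible)

dS_gen = 2.6257 kJ/K, irreversible


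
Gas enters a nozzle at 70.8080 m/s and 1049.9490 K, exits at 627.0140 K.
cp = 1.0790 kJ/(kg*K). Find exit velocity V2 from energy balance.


dT = 422.9350 K
2*cp*1000*dT = 912693.7300
V1^2 = 5013.7729
V2 = sqrt(917707.5029) = 957.9705 m/s

957.9705 m/s


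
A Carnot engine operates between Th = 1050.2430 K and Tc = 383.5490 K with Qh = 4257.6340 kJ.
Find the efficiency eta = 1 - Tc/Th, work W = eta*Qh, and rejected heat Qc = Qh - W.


eta = 1 - 383.5490/1050.2430 = 0.6348
W = 0.6348 * 4257.6340 = 2702.7450 kJ
Qc = 4257.6340 - 2702.7450 = 1554.8890 kJ

eta = 63.4800%, W = 2702.7450 kJ, Qc = 1554.8890 kJ


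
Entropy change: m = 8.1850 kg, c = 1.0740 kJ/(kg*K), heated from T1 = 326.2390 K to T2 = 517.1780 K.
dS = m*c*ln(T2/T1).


T2/T1 = 1.5853
ln(T2/T1) = 0.4608
dS = 8.1850 * 1.0740 * 0.4608 = 4.0504 kJ/K

4.0504 kJ/K


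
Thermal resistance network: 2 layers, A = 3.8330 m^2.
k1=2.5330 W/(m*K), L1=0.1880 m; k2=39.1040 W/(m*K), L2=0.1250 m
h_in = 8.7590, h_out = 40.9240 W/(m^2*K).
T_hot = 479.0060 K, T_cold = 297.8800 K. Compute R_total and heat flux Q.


R_conv_in = 1/(8.7590*3.8330) = 0.0298
R_1 = 0.1880/(2.5330*3.8330) = 0.0194
R_2 = 0.1250/(39.1040*3.8330) = 0.0008
R_conv_out = 1/(40.9240*3.8330) = 0.0064
R_total = 0.0564 K/W
Q = 181.1260 / 0.0564 = 3213.8397 W

R_total = 0.0564 K/W, Q = 3213.8397 W


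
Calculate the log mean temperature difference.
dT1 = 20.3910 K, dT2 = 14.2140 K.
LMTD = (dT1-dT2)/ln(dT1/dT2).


dT1/dT2 = 1.4346
ln(dT1/dT2) = 0.3609
LMTD = 6.1770 / 0.3609 = 17.1171 K

17.1171 K


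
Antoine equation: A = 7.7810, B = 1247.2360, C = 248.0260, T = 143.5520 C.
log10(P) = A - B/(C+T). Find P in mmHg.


C+T = 391.5780
B/(C+T) = 3.1852
log10(P) = 7.7810 - 3.1852 = 4.5958
P = 10^4.5958 = 39431.7993 mmHg

39431.7993 mmHg


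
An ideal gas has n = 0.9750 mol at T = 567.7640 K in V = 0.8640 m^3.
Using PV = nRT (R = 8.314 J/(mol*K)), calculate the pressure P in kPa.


P = nRT/V = 0.9750 * 8.314 * 567.7640 / 0.8640
= 4602.3801 / 0.8640 = 5326.8289 Pa = 5.3268 kPa

5.3268 kPa
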